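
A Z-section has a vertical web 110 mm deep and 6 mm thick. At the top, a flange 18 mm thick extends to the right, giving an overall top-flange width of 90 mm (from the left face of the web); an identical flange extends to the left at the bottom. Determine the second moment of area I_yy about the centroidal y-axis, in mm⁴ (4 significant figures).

I_yy ≈ 7.904 × 10⁶ mm⁴

Split into non-overlapping primitives; take the origin at the lower-left of the bounding box.
Web: 6 × 110, A = 660 mm², x = 87 mm, Ī = 1 980 mm⁴.
Top flange (beyond web): 84 × 18, A = 1 512 mm², x = 132 mm, Ī = 889 056 mm⁴.
Bottom flange (beyond web): 84 × 18, A = 1 512 mm², x = 42 mm, Ī = 889 056 mm⁴.
Centroid: x̄ = ΣA·x / ΣA = 87 mm.
Transfer each piece to the centroidal y-axis using Ī + A·d² with d = x − 87:
  web: d = 0 mm → contributes +1 980 mm⁴
  top flange (beyond web): d = 45 mm → contributes +3 950 856 mm⁴
  bottom flange (beyond web): d = -45 mm → contributes +3 950 856 mm⁴
Total I = 7 903 692 mm⁴.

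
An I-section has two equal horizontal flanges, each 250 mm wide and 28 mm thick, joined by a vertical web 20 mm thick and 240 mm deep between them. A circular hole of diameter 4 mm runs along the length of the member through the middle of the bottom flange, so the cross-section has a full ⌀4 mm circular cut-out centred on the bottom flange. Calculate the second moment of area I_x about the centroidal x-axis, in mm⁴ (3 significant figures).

I_x ≈ 2.75 × 10⁸ mm⁴

Decompose the section into non-overlapping parts with the origin at the bottom-left of its bounding rectangle.
Bottom flange: 250 × 28, A = 7 000 mm², y = 14 mm, Ī = 457 333 mm⁴.
Web: 20 × 240, A = 4 800 mm², y = 148 mm, Ī = 23 040 000 mm⁴.
Top flange: 250 × 28, A = 7 000 mm², y = 282 mm, Ī = 457 333 mm⁴.
Hole (subtracted): ⌀4, A = 12.566 mm², y = 14 mm, Ī = 12.566 mm⁴.
Centroid: ȳ = ΣA·y / ΣA = 148.09 mm.
Transfer each piece to the centroidal x-axis using Ī + A·d² with d = y − 148.09:
  bottom flange: d = -134.09 mm → contributes +126 317 533 mm⁴
  web: d = -0.089629 mm → contributes +23 040 039 mm⁴
  top flange: d = 133.91 mm → contributes +125 981 246 mm⁴
  hole: d = -134.09 mm → contributes −225 956 mm⁴
Total I = 275 112 861 mm⁴.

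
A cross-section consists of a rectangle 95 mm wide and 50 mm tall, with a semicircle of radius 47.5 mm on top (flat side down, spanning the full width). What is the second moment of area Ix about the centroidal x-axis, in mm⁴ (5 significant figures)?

Decompose the section into non-overlapping parts with the origin at the bottom-left of its bounding rectangle.
Rectangular body: 95 × 50, A = 4 750 mm², y = 25 mm, Ī = 989583.3 mm⁴.
Semicircular cap: semicircle r = 47.5, A = 3544.109 mm², y = 70.15963 mm, Ī = 558735.8 mm⁴.
Centroid: ȳ = ΣA·y / ΣA = 44.29691 mm.
Transfer each piece to the centroidal x-axis using Ī + A·d² with d = y − 44.29691:
  rectangular body: d = -19.29691 mm → contributes +2 758 344 mm⁴
  semicircular cap: d = 25.86272 mm → contributes +2 929 321 mm⁴
Total I = 5 687 664 mm⁴.

Ix ≈ 5.6877 × 10⁶ mm⁴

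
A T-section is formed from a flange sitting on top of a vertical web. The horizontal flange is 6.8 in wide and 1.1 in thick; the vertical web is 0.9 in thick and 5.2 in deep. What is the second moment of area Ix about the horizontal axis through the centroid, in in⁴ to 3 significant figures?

Treat the section as a set of non-overlapping primitives; coordinates are from the bounding-box lower-left.
Flange: 6.8 × 1.1, A = 7.48 in², y = 5.75 in, Ī = 0.75423 in⁴.
Web: 0.9 × 5.2, A = 4.68 in², y = 2.6 in, Ī = 10.546 in⁴.
Centroid: ȳ = ΣA·y / ΣA = 4.5377 in.
Transfer each piece to the horizontal axis through the centroid using Ī + A·d² with d = y − 4.5377:
  flange: d = 1.2123 in → contributes +11.748 in⁴
  web: d = -1.9377 in → contributes +28.117 in⁴
Total I = 39.865 in⁴.

Ix ≈ 39.9 in⁴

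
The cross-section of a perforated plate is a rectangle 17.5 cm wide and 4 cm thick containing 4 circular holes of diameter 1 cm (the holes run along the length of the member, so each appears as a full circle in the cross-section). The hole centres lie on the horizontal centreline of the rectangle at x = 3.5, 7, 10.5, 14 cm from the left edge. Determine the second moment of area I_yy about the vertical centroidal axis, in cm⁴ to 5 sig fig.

Decompose the section into non-overlapping parts with the origin at the bottom-left of its bounding rectangle.
Plate: 17.5 × 4, A = 70 cm², x = 8.75 cm, Ī = 1786.458 cm⁴.
Hole 1 (subtracted): ⌀1, A = 0.7853982 cm², x = 3.5 cm, Ī = 0.04908739 cm⁴.
Hole 2 (subtracted): ⌀1, A = 0.7853982 cm², x = 7 cm, Ī = 0.04908739 cm⁴.
Hole 3 (subtracted): ⌀1, A = 0.7853982 cm², x = 10.5 cm, Ī = 0.04908739 cm⁴.
Hole 4 (subtracted): ⌀1, A = 0.7853982 cm², x = 14 cm, Ī = 0.04908739 cm⁴.
By symmetry the centroid is at mid-width, x̄ = 8.75 cm.
Transfer each piece to the vertical centroidal axis using Ī + A·d² with d = x − 8.75:
  plate: d = 0 cm → contributes +1786.458 cm⁴
  hole 1: d = -5.25 cm → contributes −21.69662 cm⁴
  hole 2: d = -1.75 cm → contributes −2.454369 cm⁴
  hole 3: d = 1.75 cm → contributes −2.454369 cm⁴
  hole 4: d = 5.25 cm → contributes −21.69662 cm⁴
Total I = 1738.156 cm⁴.

I_yy ≈ 1738.2 cm⁴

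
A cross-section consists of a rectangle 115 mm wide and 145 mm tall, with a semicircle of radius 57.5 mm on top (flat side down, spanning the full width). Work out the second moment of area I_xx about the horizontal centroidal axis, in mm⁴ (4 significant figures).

I_xx ≈ 6.760 × 10⁷ mm⁴

Decompose the section into non-overlapping parts with the origin at the bottom-left of its bounding rectangle.
Rectangular body: 115 × 145, A = 16 675 mm², y = 72.5 mm, Ī = 29 215 990 mm⁴.
Semicircular cap: semicircle r = 57.5, A = 5193.45 mm², y = 169.404 mm, Ī = 1 199 785 mm⁴.
Centroid: ȳ = ΣA·y / ΣA = 95.5133 mm.
Transfer each piece to the horizontal centroidal axis using Ī + A·d² with d = y − 95.5133:
  rectangular body: d = -23.0133 mm → contributes +38 047 244 mm⁴
  semicircular cap: d = 73.8905 mm → contributes +29 554 982 mm⁴
Total I = 67 602 226 mm⁴.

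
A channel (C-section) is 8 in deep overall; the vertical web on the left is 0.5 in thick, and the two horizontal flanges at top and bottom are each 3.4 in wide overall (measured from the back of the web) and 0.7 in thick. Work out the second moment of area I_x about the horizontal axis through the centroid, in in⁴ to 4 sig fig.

I_x ≈ 75.59 in⁴

Split into non-overlapping primitives; take the origin at the lower-left of the bounding box.
Web: 0.5 × 8, A = 4 in², y = 4 in, Ī = 21.3333 in⁴.
Top flange (beyond web): 2.9 × 0.7, A = 2.03 in², y = 7.65 in, Ī = 0.0828917 in⁴.
Bottom flange (beyond web): 2.9 × 0.7, A = 2.03 in², y = 0.35 in, Ī = 0.0828917 in⁴.
By symmetry the centroid is at mid-height, ȳ = 4 in.
Transfer each piece to the horizontal axis through the centroid using Ī + A·d² with d = y − 4:
  web: d = 0 in → contributes +21.3333 in⁴
  top flange (beyond web): d = 3.65 in → contributes +27.1276 in⁴
  bottom flange (beyond web): d = -3.65 in → contributes +27.1276 in⁴
Total I = 75.5885 in⁴.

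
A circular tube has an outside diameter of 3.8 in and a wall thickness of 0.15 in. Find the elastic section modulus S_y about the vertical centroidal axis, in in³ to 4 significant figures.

Split into non-overlapping primitives; take the origin at the lower-left of the bounding box.
Outer circle: ⌀3.8, A = 11.3411 in², x = 1.9 in, Ī = 10.2354 in⁴.
Bore (subtracted): ⌀3.5, A = 9.62113 in², x = 1.9 in, Ī = 7.36618 in⁴.
By symmetry the centroid is at mid-width, x̄ = 1.9 in.
All pieces are centred on the vertical centroidal axis, so I = ΣĪ (holes subtracted) = 2.86921 in⁴.
Extreme fibre distance c = 1.9 in; S = I/c = 1.51011 in³.

S_y ≈ 1.510 in³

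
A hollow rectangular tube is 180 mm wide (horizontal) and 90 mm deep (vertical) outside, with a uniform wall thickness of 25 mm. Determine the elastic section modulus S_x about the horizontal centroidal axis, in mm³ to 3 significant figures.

S_x ≈ 2.28 × 10⁵ mm³

Break the section into simple shapes (no overlaps), measuring from the bottom-left corner of the bounding box.
Outer rectangle: 180 × 90, A = 16 200 mm², y = 45 mm, Ī = 10 935 000 mm⁴.
Inner void (subtracted): 130 × 40, A = 5 200 mm², y = 45 mm, Ī = 693 333 mm⁴.
By symmetry the centroid is at mid-height, ȳ = 45 mm.
All pieces are centred on the horizontal centroidal axis, so I = ΣĪ (holes subtracted) = 10 241 667 mm⁴.
Extreme fibre distance c = 45 mm; S = I/c = 227 593 mm³.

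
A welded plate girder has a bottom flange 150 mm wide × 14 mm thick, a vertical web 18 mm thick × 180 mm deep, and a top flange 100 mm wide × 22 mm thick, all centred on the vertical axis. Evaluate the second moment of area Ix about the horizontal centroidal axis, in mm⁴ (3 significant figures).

Split into non-overlapping primitives; take the origin at the lower-left of the bounding box.
Bottom plate: 150 × 14, A = 2 100 mm², y = 7 mm, Ī = 34 300 mm⁴.
Web plate: 18 × 180, A = 3 240 mm², y = 104 mm, Ī = 8 748 000 mm⁴.
Top plate: 100 × 22, A = 2 200 mm², y = 205 mm, Ī = 88 733 mm⁴.
Centroid: ȳ = ΣA·y / ΣA = 106.45 mm.
Transfer each piece to the horizontal centroidal axis using Ī + A·d² with d = y − 106.45:
  bottom plate: d = -99.454 mm → contributes +20 805 431 mm⁴
  web plate: d = -2.4536 mm → contributes +8 767 505 mm⁴
  top plate: d = 98.546 mm → contributes +21 453 806 mm⁴
Total I = 51 026 742 mm⁴.

Ix ≈ 5.10 × 10⁷ mm⁴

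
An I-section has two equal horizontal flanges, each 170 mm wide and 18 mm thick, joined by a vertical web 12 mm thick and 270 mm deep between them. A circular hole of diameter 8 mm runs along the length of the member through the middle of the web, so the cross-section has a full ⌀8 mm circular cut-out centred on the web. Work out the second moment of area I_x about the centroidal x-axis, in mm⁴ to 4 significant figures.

I_x ≈ 1.468 × 10⁸ mm⁴

Split into non-overlapping primitives; take the origin at the lower-left of the bounding box.
Bottom flange: 170 × 18, A = 3 060 mm², y = 9 mm, Ī = 82 620 mm⁴.
Web: 12 × 270, A = 3 240 mm², y = 153 mm, Ī = 19 683 000 mm⁴.
Top flange: 170 × 18, A = 3 060 mm², y = 297 mm, Ī = 82 620 mm⁴.
Hole (subtracted): ⌀8, A = 50.2655 mm², y = 153 mm, Ī = 201.062 mm⁴.
By symmetry the centroid is at mid-height, ȳ = 153 mm.
Transfer each piece to the centroidal x-axis using Ī + A·d² with d = y − 153:
  bottom flange: d = -144 mm → contributes +63 534 780 mm⁴
  web: d = 0 mm → contributes +19 683 000 mm⁴
  top flange: d = 144 mm → contributes +63 534 780 mm⁴
  hole: d = 0 mm → contributes −201.062 mm⁴
Total I = 146 752 359 mm⁴.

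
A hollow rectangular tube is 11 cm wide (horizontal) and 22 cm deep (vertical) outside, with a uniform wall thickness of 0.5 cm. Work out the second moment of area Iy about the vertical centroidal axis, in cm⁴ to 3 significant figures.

Split into non-overlapping primitives; take the origin at the lower-left of the bounding box.
Outer rectangle: 11 × 22, A = 242 cm², x = 5.5 cm, Ī = 2440.2 cm⁴.
Inner void (subtracted): 10 × 21, A = 210 cm², x = 5.5 cm, Ī = 1 750 cm⁴.
By symmetry the centroid is at mid-width, x̄ = 5.5 cm.
All pieces are centred on the vertical centroidal axis, so I = ΣĪ (holes subtracted) = 690.17 cm⁴.

Iy ≈ 690 cm⁴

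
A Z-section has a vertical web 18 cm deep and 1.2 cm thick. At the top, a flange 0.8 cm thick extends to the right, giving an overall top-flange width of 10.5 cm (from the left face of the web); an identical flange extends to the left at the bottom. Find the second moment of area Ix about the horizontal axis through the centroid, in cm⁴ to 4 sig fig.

Ix ≈ 1685 cm⁴

Decompose the section into non-overlapping parts with the origin at the bottom-left of its bounding rectangle.
Web: 1.2 × 18, A = 21.6 cm², y = 9 cm, Ī = 583.2 cm⁴.
Top flange (beyond web): 9.3 × 0.8, A = 7.44 cm², y = 17.6 cm, Ī = 0.3968 cm⁴.
Bottom flange (beyond web): 9.3 × 0.8, A = 7.44 cm², y = 0.4 cm, Ī = 0.3968 cm⁴.
Centroid: ȳ = ΣA·y / ΣA = 9 cm.
Transfer each piece to the horizontal axis through the centroid using Ī + A·d² with d = y − 9:
  web: d = 0 cm → contributes +583.2 cm⁴
  top flange (beyond web): d = 8.6 cm → contributes +550.659 cm⁴
  bottom flange (beyond web): d = -8.6 cm → contributes +550.659 cm⁴
Total I = 1684.52 cm⁴.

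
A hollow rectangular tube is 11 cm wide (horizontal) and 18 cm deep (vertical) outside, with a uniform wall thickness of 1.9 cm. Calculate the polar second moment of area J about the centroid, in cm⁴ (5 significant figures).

J ≈ 5182.9 cm⁴

Break the section into simple shapes (no overlaps), measuring from the bottom-left corner of the bounding box.
Outer rectangle: 11 × 18, A = 198 cm², y = 9 cm, Ī = 5 346 cm⁴.
Inner void (subtracted): 7.2 × 14.2, A = 102.24 cm², y = 9 cm, Ī = 1717.973 cm⁴.
By symmetry the centroid is at mid-height, ȳ = 9 cm.
All pieces are centred on the centroidal x-axis, so I = ΣĪ (holes subtracted) = 3628.027 cm⁴.
Repeating about the centroidal y-axis gives I_y = 1554.823 cm⁴.
Polar second moment: J = I_x + I_y = 5182.85 cm⁴.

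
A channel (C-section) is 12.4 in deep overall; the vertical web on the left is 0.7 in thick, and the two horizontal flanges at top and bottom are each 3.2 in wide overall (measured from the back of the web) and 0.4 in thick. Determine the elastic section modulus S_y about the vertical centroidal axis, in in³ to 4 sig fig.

S_y ≈ 2.179 in³

Break the section into simple shapes (no overlaps), measuring from the bottom-left corner of the bounding box.
Web: 0.7 × 12.4, A = 8.68 in², x = 0.35 in, Ī = 0.354433 in⁴.
Top flange (beyond web): 2.5 × 0.4, A = 1 in², x = 1.95 in, Ī = 0.520833 in⁴.
Bottom flange (beyond web): 2.5 × 0.4, A = 1 in², x = 1.95 in, Ī = 0.520833 in⁴.
Centroid: x̄ = ΣA·x / ΣA = 0.649625 in.
Transfer each piece to the vertical centroidal axis using Ī + A·d² with d = x − 0.649625:
  web: d = -0.299625 in → contributes +1.13368 in⁴
  top flange (beyond web): d = 1.30037 in → contributes +2.21181 in⁴
  bottom flange (beyond web): d = 1.30037 in → contributes +2.21181 in⁴
Total I = 5.5573 in⁴.
Extreme fibre distance c = 2.55037 in; S = I/c = 2.17901 in³.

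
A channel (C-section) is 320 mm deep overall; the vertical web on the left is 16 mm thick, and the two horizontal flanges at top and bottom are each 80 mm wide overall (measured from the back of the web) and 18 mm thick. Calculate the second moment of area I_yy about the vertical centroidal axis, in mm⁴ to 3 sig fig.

I_yy ≈ 3.44 × 10⁶ mm⁴

Break the section into simple shapes (no overlaps), measuring from the bottom-left corner of the bounding box.
Web: 16 × 320, A = 5 120 mm², x = 8 mm, Ī = 109 227 mm⁴.
Top flange (beyond web): 64 × 18, A = 1 152 mm², x = 48 mm, Ī = 393 216 mm⁴.
Bottom flange (beyond web): 64 × 18, A = 1 152 mm², x = 48 mm, Ī = 393 216 mm⁴.
Centroid: x̄ = ΣA·x / ΣA = 20.414 mm.
Transfer each piece to the vertical centroidal axis using Ī + A·d² with d = x − 20.414:
  web: d = -12.414 mm → contributes +898 230 mm⁴
  top flange (beyond web): d = 27.586 mm → contributes +1 269 887 mm⁴
  bottom flange (beyond web): d = 27.586 mm → contributes +1 269 887 mm⁴
Total I = 3 438 003 mm⁴.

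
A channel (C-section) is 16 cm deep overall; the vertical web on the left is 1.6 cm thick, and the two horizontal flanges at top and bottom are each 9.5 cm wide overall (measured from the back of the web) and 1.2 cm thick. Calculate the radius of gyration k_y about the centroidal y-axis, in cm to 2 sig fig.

Decompose the section into non-overlapping parts with the origin at the bottom-left of its bounding rectangle.
Web: 1.6 × 16, A = 25.6 cm², x = 0.8 cm, Ī = 5.461 cm⁴.
Top flange (beyond web): 7.9 × 1.2, A = 9.48 cm², x = 5.55 cm, Ī = 49.3 cm⁴.
Bottom flange (beyond web): 7.9 × 1.2, A = 9.48 cm², x = 5.55 cm, Ī = 49.3 cm⁴.
Centroid: x̄ = ΣA·x / ΣA = 2.821 cm.
Transfer each piece to the centroidal y-axis using Ī + A·d² with d = x − 2.821:
  web: d = -2.021 cm → contributes +110 cm⁴
  top flange (beyond web): d = 2.729 cm → contributes +119.9 cm⁴
  bottom flange (beyond web): d = 2.729 cm → contributes +119.9 cm⁴
Total I = 349.8 cm⁴.
Radius of gyration: k = √(I/A) = √(349.8 / 44.56) = 2.802 cm.

k_y ≈ 2.8 cm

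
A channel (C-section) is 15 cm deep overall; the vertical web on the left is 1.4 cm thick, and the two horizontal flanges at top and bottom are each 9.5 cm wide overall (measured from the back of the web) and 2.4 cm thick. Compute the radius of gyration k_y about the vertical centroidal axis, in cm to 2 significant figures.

Split into non-overlapping primitives; take the origin at the lower-left of the bounding box.
Web: 1.4 × 15, A = 21 cm², x = 0.7 cm, Ī = 3.43 cm⁴.
Top flange (beyond web): 8.1 × 2.4, A = 19.44 cm², x = 5.45 cm, Ī = 106.3 cm⁴.
Bottom flange (beyond web): 8.1 × 2.4, A = 19.44 cm², x = 5.45 cm, Ī = 106.3 cm⁴.
Centroid: x̄ = ΣA·x / ΣA = 3.784 cm.
Transfer each piece to the vertical centroidal axis using Ī + A·d² with d = x − 3.784:
  web: d = -3.084 cm → contributes +203.2 cm⁴
  top flange (beyond web): d = 1.666 cm → contributes +160.2 cm⁴
  bottom flange (beyond web): d = 1.666 cm → contributes +160.2 cm⁴
Total I = 523.7 cm⁴.
Radius of gyration: k = √(I/A) = √(523.7 / 59.88) = 2.957 cm.

k_y ≈ 3.0 cm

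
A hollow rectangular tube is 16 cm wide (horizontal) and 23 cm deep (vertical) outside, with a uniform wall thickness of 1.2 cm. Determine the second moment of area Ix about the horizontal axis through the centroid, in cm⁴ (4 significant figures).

Break the section into simple shapes (no overlaps), measuring from the bottom-left corner of the bounding box.
Outer rectangle: 16 × 23, A = 368 cm², y = 11.5 cm, Ī = 16222.7 cm⁴.
Inner void (subtracted): 13.6 × 20.6, A = 280.16 cm², y = 11.5 cm, Ī = 9907.39 cm⁴.
By symmetry the centroid is at mid-height, ȳ = 11.5 cm.
All pieces are centred on the horizontal axis through the centroid, so I = ΣĪ (holes subtracted) = 6315.28 cm⁴.

Ix ≈ 6315 cm⁴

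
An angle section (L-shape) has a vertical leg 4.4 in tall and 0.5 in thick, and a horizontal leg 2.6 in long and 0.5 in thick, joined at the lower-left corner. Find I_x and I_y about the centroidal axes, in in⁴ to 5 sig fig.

I_x ≈ 6.2739 in⁴, I_y ≈ 1.6329 in⁴

Break the section into simple shapes (no overlaps), measuring from the bottom-left corner of the bounding box.
Vertical leg: 0.5 × 4.4, A = 2.2 in², y = 2.2 in, Ī = 3.549333 in⁴.
Horizontal leg (remainder): 2.1 × 0.5, A = 1.05 in², y = 0.25 in, Ī = 0.021875 in⁴.
Centroid: ȳ = ΣA·y / ΣA = 1.57 in.
Transfer each piece to the centroidal x-axis using Ī + A·d² with d = y − 1.57:
  vertical leg: d = 0.63 in → contributes +4.422513 in⁴
  horizontal leg (remainder): d = -1.32 in → contributes +1.851395 in⁴
Total I = 6.273908 in⁴.
For the y-axis: x̄ = 0.67 in.
Repeating about the centroidal y-axis gives I_y = 1.632908 in⁴.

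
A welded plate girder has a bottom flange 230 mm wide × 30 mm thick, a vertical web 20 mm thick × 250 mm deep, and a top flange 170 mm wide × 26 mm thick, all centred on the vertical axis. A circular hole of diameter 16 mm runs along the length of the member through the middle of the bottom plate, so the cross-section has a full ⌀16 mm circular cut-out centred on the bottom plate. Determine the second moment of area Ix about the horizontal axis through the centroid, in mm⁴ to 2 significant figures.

Treat the section as a set of non-overlapping primitives; coordinates are from the bounding-box lower-left.
Bottom plate: 230 × 30, A = 6 900 mm², y = 15 mm, Ī = 517 500 mm⁴.
Web plate: 20 × 250, A = 5 000 mm², y = 155 mm, Ī = 26 041 667 mm⁴.
Top plate: 170 × 26, A = 4 420 mm², y = 293 mm, Ī = 248 993 mm⁴.
Hole (subtracted): ⌀16, A = 201.1 mm², y = 15 mm, Ī = 3 217 mm⁴.
Centroid: ȳ = ΣA·y / ΣA = 134.7 mm.
Transfer each piece to the horizontal axis through the centroid using Ī + A·d² with d = y − 134.7:
  bottom plate: d = -119.7 mm → contributes +99 311 966 mm⁴
  web plate: d = 20.34 mm → contributes +28 110 650 mm⁴
  top plate: d = 158.3 mm → contributes +111 068 059 mm⁴
  hole: d = -119.7 mm → contributes −2 882 029 mm⁴
Total I = 235 608 646 mm⁴.

Ix ≈ 2.4 × 10⁸ mm⁴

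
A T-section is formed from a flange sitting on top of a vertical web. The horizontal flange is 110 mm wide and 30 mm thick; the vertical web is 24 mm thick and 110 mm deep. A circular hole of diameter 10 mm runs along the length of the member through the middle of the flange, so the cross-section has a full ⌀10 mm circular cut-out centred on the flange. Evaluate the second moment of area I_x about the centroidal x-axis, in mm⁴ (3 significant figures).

Decompose the section into non-overlapping parts with the origin at the bottom-left of its bounding rectangle.
Flange: 110 × 30, A = 3 300 mm², y = 125 mm, Ī = 247 500 mm⁴.
Web: 24 × 110, A = 2 640 mm², y = 55 mm, Ī = 2 662 000 mm⁴.
Hole (subtracted): ⌀10, A = 78.54 mm², y = 125 mm, Ī = 490.87 mm⁴.
Centroid: ȳ = ΣA·y / ΣA = 93.472 mm.
Transfer each piece to the centroidal x-axis using Ī + A·d² with d = y − 93.472:
  flange: d = 31.528 mm → contributes +3 527 745 mm⁴
  web: d = -38.472 mm → contributes +6 569 454 mm⁴
  hole: d = 31.528 mm → contributes −78 561 mm⁴
Total I = 10 018 638 mm⁴.

I_x ≈ 1.00 × 10⁷ mm⁴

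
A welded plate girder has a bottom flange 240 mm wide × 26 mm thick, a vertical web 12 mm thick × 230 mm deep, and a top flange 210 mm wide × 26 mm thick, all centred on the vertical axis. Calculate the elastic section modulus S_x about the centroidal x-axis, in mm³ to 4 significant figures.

S_x ≈ 1.378 × 10⁶ mm³

Treat the section as a set of non-overlapping primitives; coordinates are from the bounding-box lower-left.
Bottom plate: 240 × 26, A = 6 240 mm², y = 13 mm, Ī = 351 520 mm⁴.
Web plate: 12 × 230, A = 2 760 mm², y = 141 mm, Ī = 12 167 000 mm⁴.
Top plate: 210 × 26, A = 5 460 mm², y = 269 mm, Ī = 307 580 mm⁴.
Centroid: ȳ = ΣA·y / ΣA = 134.095 mm.
Transfer each piece to the centroidal x-axis using Ī + A·d² with d = y − 134.095:
  bottom plate: d = -121.095 mm → contributes +91 855 532 mm⁴
  web plate: d = 6.90456 mm → contributes +12 298 578 mm⁴
  top plate: d = 134.905 mm → contributes +99 675 438 mm⁴
Total I = 203 829 548 mm⁴.
Extreme fibre distance c = 147.905 mm; S = I/c = 1 378 115 mm³.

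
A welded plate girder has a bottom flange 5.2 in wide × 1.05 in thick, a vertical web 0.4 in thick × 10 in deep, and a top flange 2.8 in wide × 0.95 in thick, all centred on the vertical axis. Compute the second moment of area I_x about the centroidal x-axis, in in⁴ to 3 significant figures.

Break the section into simple shapes (no overlaps), measuring from the bottom-left corner of the bounding box.
Bottom plate: 5.2 × 1.05, A = 5.46 in², y = 0.525 in, Ī = 0.50164 in⁴.
Web plate: 0.4 × 10, A = 4 in², y = 6.05 in, Ī = 33.333 in⁴.
Top plate: 2.8 × 0.95, A = 2.66 in², y = 11.525 in, Ī = 0.20005 in⁴.
Centroid: ȳ = ΣA·y / ΣA = 4.7626 in.
Transfer each piece to the centroidal x-axis using Ī + A·d² with d = y − 4.7626:
  bottom plate: d = -4.2376 in → contributes +98.549 in⁴
  web plate: d = 1.2874 in → contributes +39.963 in⁴
  top plate: d = 6.7624 in → contributes +121.84 in⁴
Total I = 260.35 in⁴.

I_x ≈ 260 in⁴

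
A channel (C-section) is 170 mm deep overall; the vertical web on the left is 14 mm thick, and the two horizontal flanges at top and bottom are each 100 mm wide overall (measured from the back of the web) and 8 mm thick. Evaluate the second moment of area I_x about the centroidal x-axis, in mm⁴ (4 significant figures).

Treat the section as a set of non-overlapping primitives; coordinates are from the bounding-box lower-left.
Web: 14 × 170, A = 2 380 mm², y = 85 mm, Ī = 5 731 833 mm⁴.
Top flange (beyond web): 86 × 8, A = 688 mm², y = 166 mm, Ī = 3669.33 mm⁴.
Bottom flange (beyond web): 86 × 8, A = 688 mm², y = 4 mm, Ī = 3669.33 mm⁴.
By symmetry the centroid is at mid-height, ȳ = 85 mm.
Transfer each piece to the centroidal x-axis using Ī + A·d² with d = y − 85:
  web: d = 0 mm → contributes +5 731 833 mm⁴
  top flange (beyond web): d = 81 mm → contributes +4 517 637 mm⁴
  bottom flange (beyond web): d = -81 mm → contributes +4 517 637 mm⁴
Total I = 14 767 108 mm⁴.

I_x ≈ 1.477 × 10⁷ mm⁴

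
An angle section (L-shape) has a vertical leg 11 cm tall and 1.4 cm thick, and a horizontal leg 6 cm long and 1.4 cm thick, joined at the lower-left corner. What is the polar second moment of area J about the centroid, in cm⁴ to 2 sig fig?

Decompose the section into non-overlapping parts with the origin at the bottom-left of its bounding rectangle.
Vertical leg: 1.4 × 11, A = 15.4 cm², y = 5.5 cm, Ī = 155.3 cm⁴.
Horizontal leg (remainder): 4.6 × 1.4, A = 6.44 cm², y = 0.7 cm, Ī = 1.052 cm⁴.
Centroid: ȳ = ΣA·y / ΣA = 4.085 cm.
Transfer each piece to the centroidal x-axis using Ī + A·d² with d = y − 4.085:
  vertical leg: d = 1.415 cm → contributes +186.1 cm⁴
  horizontal leg (remainder): d = -3.385 cm → contributes +74.83 cm⁴
Total I = 261 cm⁴.
For the y-axis: x̄ = 1.585 cm.
Repeating about the centroidal y-axis gives I_y = 54.74 cm⁴.
Polar second moment: J = I_x + I_y = 315.7 cm⁴.

J ≈ 320 cm⁴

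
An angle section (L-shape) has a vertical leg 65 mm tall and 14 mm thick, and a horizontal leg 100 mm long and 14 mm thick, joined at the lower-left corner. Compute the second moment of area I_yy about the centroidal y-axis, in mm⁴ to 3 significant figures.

I_yy ≈ 2.05 × 10⁶ mm⁴

Split into non-overlapping primitives; take the origin at the lower-left of the bounding box.
Vertical leg: 14 × 65, A = 910 mm², x = 7 mm, Ī = 14 863 mm⁴.
Horizontal leg (remainder): 86 × 14, A = 1 204 mm², x = 57 mm, Ī = 742 065 mm⁴.
Centroid: x̄ = ΣA·x / ΣA = 35.477 mm.
Transfer each piece to the centroidal y-axis using Ī + A·d² with d = x − 35.477:
  vertical leg: d = -28.477 mm → contributes +752 809 mm⁴
  horizontal leg (remainder): d = 21.523 mm → contributes +1 299 815 mm⁴
Total I = 2 052 624 mm⁴.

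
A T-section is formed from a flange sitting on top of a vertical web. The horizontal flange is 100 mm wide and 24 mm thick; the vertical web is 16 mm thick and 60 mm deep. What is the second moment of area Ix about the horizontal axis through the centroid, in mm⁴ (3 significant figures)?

Ix ≈ 1.61 × 10⁶ mm⁴

Break the section into simple shapes (no overlaps), measuring from the bottom-left corner of the bounding box.
Flange: 100 × 24, A = 2 400 mm², y = 72 mm, Ī = 115 200 mm⁴.
Web: 16 × 60, A = 960 mm², y = 30 mm, Ī = 288 000 mm⁴.
Centroid: ȳ = ΣA·y / ΣA = 60 mm.
Transfer each piece to the horizontal axis through the centroid using Ī + A·d² with d = y − 60:
  flange: d = 12 mm → contributes +460 800 mm⁴
  web: d = -30 mm → contributes +1 152 000 mm⁴
Total I = 1 612 800 mm⁴.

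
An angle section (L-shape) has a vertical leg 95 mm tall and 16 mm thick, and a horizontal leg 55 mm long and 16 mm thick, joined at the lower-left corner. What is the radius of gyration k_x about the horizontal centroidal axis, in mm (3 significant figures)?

k_x ≈ 29.3 mm

Split into non-overlapping primitives; take the origin at the lower-left of the bounding box.
Vertical leg: 16 × 95, A = 1 520 mm², y = 47.5 mm, Ī = 1 143 167 mm⁴.
Horizontal leg (remainder): 39 × 16, A = 624 mm², y = 8 mm, Ī = 13 312 mm⁴.
Centroid: ȳ = ΣA·y / ΣA = 36.004 mm.
Transfer each piece to the horizontal centroidal axis using Ī + A·d² with d = y − 36.004:
  vertical leg: d = 11.496 mm → contributes +1 344 056 mm⁴
  horizontal leg (remainder): d = -28.004 mm → contributes +502 658 mm⁴
Total I = 1 846 715 mm⁴.
Radius of gyration: k = √(I/A) = √(1 846 715 / 2 144) = 29.349 mm.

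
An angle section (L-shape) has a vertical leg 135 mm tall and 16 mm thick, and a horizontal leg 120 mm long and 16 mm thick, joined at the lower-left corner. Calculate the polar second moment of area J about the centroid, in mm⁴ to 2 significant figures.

J ≈ 1.2 × 10⁷ mm⁴

Treat the section as a set of non-overlapping primitives; coordinates are from the bounding-box lower-left.
Vertical leg: 16 × 135, A = 2 160 mm², y = 67.5 mm, Ī = 3 280 500 mm⁴.
Horizontal leg (remainder): 104 × 16, A = 1 664 mm², y = 8 mm, Ī = 35 499 mm⁴.
Centroid: ȳ = ΣA·y / ΣA = 41.61 mm.
Transfer each piece to the centroidal x-axis using Ī + A·d² with d = y − 41.61:
  vertical leg: d = 25.89 mm → contributes +4 728 467 mm⁴
  horizontal leg (remainder): d = -33.61 mm → contributes +1 915 071 mm⁴
Total I = 6 643 537 mm⁴.
For the y-axis: x̄ = 34.11 mm.
Repeating about the centroidal y-axis gives I_y = 4 929 597 mm⁴.
Polar second moment: J = I_x + I_y = 11 573 135 mm⁴.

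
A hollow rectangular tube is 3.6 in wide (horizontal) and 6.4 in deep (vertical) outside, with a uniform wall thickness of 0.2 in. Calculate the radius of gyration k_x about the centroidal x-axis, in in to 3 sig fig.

k_x ≈ 2.34 in

Decompose the section into non-overlapping parts with the origin at the bottom-left of its bounding rectangle.
Outer rectangle: 3.6 × 6.4, A = 23.04 in², y = 3.2 in, Ī = 78.643 in⁴.
Inner void (subtracted): 3.2 × 6, A = 19.2 in², y = 3.2 in, Ī = 57.6 in⁴.
By symmetry the centroid is at mid-height, ȳ = 3.2 in.
All pieces are centred on the centroidal x-axis, so I = ΣĪ (holes subtracted) = 21.043 in⁴.
Radius of gyration: k = √(I/A) = √(21.043 / 3.84) = 2.3409 in.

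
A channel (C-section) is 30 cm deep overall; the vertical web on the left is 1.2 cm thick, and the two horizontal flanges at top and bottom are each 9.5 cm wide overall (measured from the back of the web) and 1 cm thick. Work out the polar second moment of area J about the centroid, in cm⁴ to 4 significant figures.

J ≈ 6547 cm⁴

Treat the section as a set of non-overlapping primitives; coordinates are from the bounding-box lower-left.
Web: 1.2 × 30, A = 36 cm², y = 15 cm, Ī = 2 700 cm⁴.
Top flange (beyond web): 8.3 × 1, A = 8.3 cm², y = 29.5 cm, Ī = 0.691667 cm⁴.
Bottom flange (beyond web): 8.3 × 1, A = 8.3 cm², y = 0.5 cm, Ī = 0.691667 cm⁴.
By symmetry the centroid is at mid-height, ȳ = 15 cm.
Transfer each piece to the centroidal x-axis using Ī + A·d² with d = y − 15:
  web: d = 0 cm → contributes +2 700 cm⁴
  top flange (beyond web): d = 14.5 cm → contributes +1745.77 cm⁴
  bottom flange (beyond web): d = -14.5 cm → contributes +1745.77 cm⁴
Total I = 6191.53 cm⁴.
For the y-axis: x̄ = 2.09905 cm.
Repeating about the centroidal y-axis gives I_y = 355.955 cm⁴.
Polar second moment: J = I_x + I_y = 6547.49 cm⁴.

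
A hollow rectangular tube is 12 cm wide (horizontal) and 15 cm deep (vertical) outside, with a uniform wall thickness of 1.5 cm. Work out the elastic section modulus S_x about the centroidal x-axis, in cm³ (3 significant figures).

Break the section into simple shapes (no overlaps), measuring from the bottom-left corner of the bounding box.
Outer rectangle: 12 × 15, A = 180 cm², y = 7.5 cm, Ī = 3 375 cm⁴.
Inner void (subtracted): 9 × 12, A = 108 cm², y = 7.5 cm, Ī = 1 296 cm⁴.
By symmetry the centroid is at mid-height, ȳ = 7.5 cm.
All pieces are centred on the centroidal x-axis, so I = ΣĪ (holes subtracted) = 2 079 cm⁴.
Extreme fibre distance c = 7.5 cm; S = I/c = 277.2 cm³.

S_x ≈ 277 cm³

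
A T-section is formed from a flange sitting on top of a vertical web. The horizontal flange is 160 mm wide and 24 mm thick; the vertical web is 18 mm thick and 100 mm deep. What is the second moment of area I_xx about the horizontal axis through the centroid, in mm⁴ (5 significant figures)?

Break the section into simple shapes (no overlaps), measuring from the bottom-left corner of the bounding box.
Flange: 160 × 24, A = 3 840 mm², y = 112 mm, Ī = 184 320 mm⁴.
Web: 18 × 100, A = 1 800 mm², y = 50 mm, Ī = 1 500 000 mm⁴.
Centroid: ȳ = ΣA·y / ΣA = 92.21277 mm.
Transfer each piece to the horizontal axis through the centroid using Ī + A·d² with d = y − 92.21277:
  flange: d = 19.78723 mm → contributes +1 687 813 mm⁴
  web: d = -42.21277 mm → contributes +4 707 452 mm⁴
Total I = 6 395 265 mm⁴.

I_xx ≈ 6.3953 × 10⁶ mm⁴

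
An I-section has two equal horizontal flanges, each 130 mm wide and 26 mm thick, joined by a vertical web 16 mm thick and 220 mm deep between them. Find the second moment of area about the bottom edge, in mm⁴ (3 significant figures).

I_base ≈ 3.07 × 10⁸ mm⁴

Split into non-overlapping primitives; take the origin at the lower-left of the bounding box.
Bottom flange: 130 × 26, A = 3 380 mm², y = 13 mm, Ī = 190 407 mm⁴.
Web: 16 × 220, A = 3 520 mm², y = 136 mm, Ī = 14 197 333 mm⁴.
Top flange: 130 × 26, A = 3 380 mm², y = 259 mm, Ī = 190 407 mm⁴.
Transfer each piece to the base of the section using Ī + A·d² with d = y − 0:
  bottom flange: d = 13 mm → contributes +761 627 mm⁴
  web: d = 136 mm → contributes +79 303 253 mm⁴
  top flange: d = 259 mm → contributes +226 924 187 mm⁴
Total I = 306 989 067 mm⁴.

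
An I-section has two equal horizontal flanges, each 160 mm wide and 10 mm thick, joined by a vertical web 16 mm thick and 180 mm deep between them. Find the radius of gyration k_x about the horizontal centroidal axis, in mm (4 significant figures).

k_x ≈ 77.67 mm

Decompose the section into non-overlapping parts with the origin at the bottom-left of its bounding rectangle.
Bottom flange: 160 × 10, A = 1 600 mm², y = 5 mm, Ī = 13333.3 mm⁴.
Web: 16 × 180, A = 2 880 mm², y = 100 mm, Ī = 7 776 000 mm⁴.
Top flange: 160 × 10, A = 1 600 mm², y = 195 mm, Ī = 13333.3 mm⁴.
By symmetry the centroid is at mid-height, ȳ = 100 mm.
Transfer each piece to the horizontal centroidal axis using Ī + A·d² with d = y − 100:
  bottom flange: d = -95 mm → contributes +14 453 333 mm⁴
  web: d = 0 mm → contributes +7 776 000 mm⁴
  top flange: d = 95 mm → contributes +14 453 333 mm⁴
Total I = 36 682 667 mm⁴.
Radius of gyration: k = √(I/A) = √(36 682 667 / 6 080) = 77.6745 mm.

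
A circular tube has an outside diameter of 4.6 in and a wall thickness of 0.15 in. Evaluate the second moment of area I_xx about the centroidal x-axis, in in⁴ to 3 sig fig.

I_xx ≈ 5.20 in⁴

Split into non-overlapping primitives; take the origin at the lower-left of the bounding box.
Outer circle: ⌀4.6, A = 16.619 in², y = 2.3 in, Ī = 21.979 in⁴.
Bore (subtracted): ⌀4.3, A = 14.522 in², y = 2.3 in, Ī = 16.782 in⁴.
By symmetry the centroid is at mid-height, ȳ = 2.3 in.
All pieces are centred on the centroidal x-axis, so I = ΣĪ (holes subtracted) = 5.1967 in⁴.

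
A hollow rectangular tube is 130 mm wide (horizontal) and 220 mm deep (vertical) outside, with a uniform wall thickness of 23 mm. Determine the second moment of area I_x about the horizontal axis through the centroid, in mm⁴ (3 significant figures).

I_x ≈ 7.85 × 10⁷ mm⁴

Decompose the section into non-overlapping parts with the origin at the bottom-left of its bounding rectangle.
Outer rectangle: 130 × 220, A = 28 600 mm², y = 110 mm, Ī = 115 353 333 mm⁴.
Inner void (subtracted): 84 × 174, A = 14 616 mm², y = 110 mm, Ī = 36 876 168 mm⁴.
By symmetry the centroid is at mid-height, ȳ = 110 mm.
All pieces are centred on the horizontal axis through the centroid, so I = ΣĪ (holes subtracted) = 78 477 165 mm⁴.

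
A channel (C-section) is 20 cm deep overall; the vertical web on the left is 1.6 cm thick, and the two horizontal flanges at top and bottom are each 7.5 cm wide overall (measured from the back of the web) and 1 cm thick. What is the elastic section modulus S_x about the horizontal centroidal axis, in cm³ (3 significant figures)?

Decompose the section into non-overlapping parts with the origin at the bottom-left of its bounding rectangle.
Web: 1.6 × 20, A = 32 cm², y = 10 cm, Ī = 1066.7 cm⁴.
Top flange (beyond web): 5.9 × 1, A = 5.9 cm², y = 19.5 cm, Ī = 0.49167 cm⁴.
Bottom flange (beyond web): 5.9 × 1, A = 5.9 cm², y = 0.5 cm, Ī = 0.49167 cm⁴.
By symmetry the centroid is at mid-height, ȳ = 10 cm.
Transfer each piece to the horizontal centroidal axis using Ī + A·d² with d = y − 10:
  web: d = 0 cm → contributes +1066.7 cm⁴
  top flange (beyond web): d = 9.5 cm → contributes +532.97 cm⁴
  bottom flange (beyond web): d = -9.5 cm → contributes +532.97 cm⁴
Total I = 2132.6 cm⁴.
Extreme fibre distance c = 10 cm; S = I/c = 213.26 cm³.

S_x ≈ 213 cm³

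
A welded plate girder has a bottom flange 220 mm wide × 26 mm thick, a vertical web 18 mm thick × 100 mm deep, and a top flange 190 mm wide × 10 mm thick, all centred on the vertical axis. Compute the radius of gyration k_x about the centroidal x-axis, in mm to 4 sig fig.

Treat the section as a set of non-overlapping primitives; coordinates are from the bounding-box lower-left.
Bottom plate: 220 × 26, A = 5 720 mm², y = 13 mm, Ī = 322 227 mm⁴.
Web plate: 18 × 100, A = 1 800 mm², y = 76 mm, Ī = 1 500 000 mm⁴.
Top plate: 190 × 10, A = 1 900 mm², y = 131 mm, Ī = 15833.3 mm⁴.
Centroid: ȳ = ΣA·y / ΣA = 48.8386 mm.
Transfer each piece to the centroidal x-axis using Ī + A·d² with d = y − 48.8386:
  bottom plate: d = -35.8386 mm → contributes +7 669 042 mm⁴
  web plate: d = 27.1614 mm → contributes +2 827 931 mm⁴
  top plate: d = 82.1614 mm → contributes +12 841 762 mm⁴
Total I = 23 338 735 mm⁴.
Radius of gyration: k = √(I/A) = √(23 338 735 / 9 420) = 49.7752 mm.

k_x ≈ 49.78 mm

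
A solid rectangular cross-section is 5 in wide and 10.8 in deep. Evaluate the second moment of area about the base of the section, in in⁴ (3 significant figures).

The section: 5 × 10.8, A = 54 in², y = 5.4 in, Ī = 524.88 in⁴.
Transfer it to the base of the section using Ī + A·d² with d = y − 0:
  the section: d = 5.4 in → contributes +2099.5 in⁴
Total I = 2099.5 in⁴.

I_base ≈ 2100 in⁴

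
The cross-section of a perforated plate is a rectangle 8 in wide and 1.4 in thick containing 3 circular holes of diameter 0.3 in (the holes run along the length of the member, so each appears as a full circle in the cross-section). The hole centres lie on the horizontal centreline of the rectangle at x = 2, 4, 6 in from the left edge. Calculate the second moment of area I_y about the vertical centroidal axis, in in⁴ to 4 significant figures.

Split into non-overlapping primitives; take the origin at the lower-left of the bounding box.
Plate: 8 × 1.4, A = 11.2 in², x = 4 in, Ī = 59.7333 in⁴.
Hole 1 (subtracted): ⌀0.3, A = 0.0706858 in², x = 2 in, Ī = 0.000397608 in⁴.
Hole 2 (subtracted): ⌀0.3, A = 0.0706858 in², x = 4 in, Ī = 0.000397608 in⁴.
Hole 3 (subtracted): ⌀0.3, A = 0.0706858 in², x = 6 in, Ī = 0.000397608 in⁴.
By symmetry the centroid is at mid-width, x̄ = 4 in.
Transfer each piece to the vertical centroidal axis using Ī + A·d² with d = x − 4:
  plate: d = 0 in → contributes +59.7333 in⁴
  hole 1: d = -2 in → contributes −0.283141 in⁴
  hole 2: d = 0 in → contributes −0.000397608 in⁴
  hole 3: d = 2 in → contributes −0.283141 in⁴
Total I = 59.1667 in⁴.

I_y ≈ 59.17 in⁴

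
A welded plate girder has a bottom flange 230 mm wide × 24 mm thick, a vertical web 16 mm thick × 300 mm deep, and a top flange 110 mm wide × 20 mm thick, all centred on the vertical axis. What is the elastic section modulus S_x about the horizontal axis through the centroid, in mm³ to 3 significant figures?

Treat the section as a set of non-overlapping primitives; coordinates are from the bounding-box lower-left.
Bottom plate: 230 × 24, A = 5 520 mm², y = 12 mm, Ī = 264 960 mm⁴.
Web plate: 16 × 300, A = 4 800 mm², y = 174 mm, Ī = 36 000 000 mm⁴.
Top plate: 110 × 20, A = 2 200 mm², y = 334 mm, Ī = 73 333 mm⁴.
Centroid: ȳ = ΣA·y / ΣA = 130.69 mm.
Transfer each piece to the horizontal axis through the centroid using Ī + A·d² with d = y − 130.69:
  bottom plate: d = -118.69 mm → contributes +78 027 070 mm⁴
  web plate: d = 43.31 mm → contributes +45 003 589 mm⁴
  top plate: d = 203.31 mm → contributes +91 010 151 mm⁴
Total I = 214 040 811 mm⁴.
Extreme fibre distance c = 213.31 mm; S = I/c = 1 003 427 mm³.

S_x ≈ 1.00 × 10⁶ mm³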